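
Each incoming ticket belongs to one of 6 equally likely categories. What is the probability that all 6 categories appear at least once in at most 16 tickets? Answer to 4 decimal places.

0.6980

By inclusion–exclusion over which categories are missing,
P(all seen) = Σ_{j=0}^{6} (-1)^j C(6,j)((6-j)/6)^16
= 1.00000 - 0.32453 + 0.02284 - 0.00031 + 0.00000 - 0.00000 + 0.00000
= 0.69800.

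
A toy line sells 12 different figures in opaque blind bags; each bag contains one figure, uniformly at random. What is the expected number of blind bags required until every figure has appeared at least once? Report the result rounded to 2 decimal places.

37.24

The wait to go from k to k+1 distinct figures is geometric with mean 12/(12-k).
E[T] = 12/12 + 12/11 + 12/10 + ... + 12/2 + 12/1 = 12·H_{12}.
H_{12} = 3.103, so E[T] = 37.239.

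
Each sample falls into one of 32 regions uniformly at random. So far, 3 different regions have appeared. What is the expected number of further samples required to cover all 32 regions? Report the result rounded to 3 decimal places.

126.773

From k distinct to k+1 distinct takes on average 32/(32-k) samples.
Sum over k = 3,...,31: E = 32/29 + 32/28 + 32/27 + ... + 32/2 + 32/1 = 126.7729.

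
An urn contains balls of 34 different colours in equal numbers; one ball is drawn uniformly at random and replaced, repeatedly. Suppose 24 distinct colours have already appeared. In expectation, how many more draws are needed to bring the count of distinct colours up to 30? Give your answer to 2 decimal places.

28.75

The wait to go from k to k+1 distinct colours is geometric with mean 34/(34-k).
Sum over k = 24,...,29: E = 34/10 + 34/9 + 34/8 + 34/7 + 34/6 + 34/5 = 28.752.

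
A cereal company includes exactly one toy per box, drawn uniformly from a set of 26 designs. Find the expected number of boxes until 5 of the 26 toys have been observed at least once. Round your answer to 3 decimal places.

5.436

With k distinct toys already seen, the next new one arrives after an expected 26/(26-k) boxes.
Sum over k = 0,...,4: E = 26/26 + 26/25 + 26/24 + 26/23 + 26/22 = 5.4356.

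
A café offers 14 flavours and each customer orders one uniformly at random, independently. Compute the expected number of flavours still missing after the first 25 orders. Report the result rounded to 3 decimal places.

For each flavour, P(unseen after 25) = (13/14)^25 = 0.1568.
By linearity of expectation, E[unseen] = 14·(13/14)^25 = 2.1954.

2.195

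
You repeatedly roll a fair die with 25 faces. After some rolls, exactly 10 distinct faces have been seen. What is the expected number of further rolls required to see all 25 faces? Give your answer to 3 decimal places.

82.956

With k distinct faces already seen, the next new one takes an expected 25/(25-k) rolls.
Sum over k = 10,...,24: E = 25/15 + 25/14 + 25/13 + ... + 25/2 + 25/1 = 82.9557.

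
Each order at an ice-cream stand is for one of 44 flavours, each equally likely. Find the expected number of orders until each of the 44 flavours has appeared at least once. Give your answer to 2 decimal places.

After k distinct flavours have appeared, the next order gives a new one with probability (44-k)/44, so the expected wait for the (k+1)-th is 44/(44-k).
E[T] = 44/44 + 44/43 + 44/42 + ... + 44/2 + 44/1 = 44·H_{44}.
H_{44} = 4.373, so E[T] = 192.400.

192.40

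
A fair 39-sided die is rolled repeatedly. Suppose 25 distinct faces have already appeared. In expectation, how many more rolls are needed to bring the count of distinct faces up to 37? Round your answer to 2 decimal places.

68.31

The wait to go from k to k+1 distinct faces is geometric with mean 39/(39-k).
Sum over k = 25,...,36: E = 39/14 + 39/13 + 39/12 + ... + 39/4 + 39/3 = 68.311.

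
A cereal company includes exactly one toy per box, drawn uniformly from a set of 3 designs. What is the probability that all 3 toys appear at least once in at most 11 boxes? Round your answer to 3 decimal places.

0.965

Let A_i be the event that toy i is missing after 11 boxes. By inclusion–exclusion on the A_i,
P(all seen) = Σ_{j=0}^{3} (-1)^j C(3,j)((3-j)/3)^11
= 1.0000 - 0.0347 + 0.0000 - 0.0000
= 0.9653.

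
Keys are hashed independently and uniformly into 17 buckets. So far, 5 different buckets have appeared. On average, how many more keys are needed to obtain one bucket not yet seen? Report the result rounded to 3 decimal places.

Each key yields a new bucket with probability (17-5)/17 = 12/17, so the wait is geometric with mean 17/12.
E = 17/12 = 1.4167.

1.417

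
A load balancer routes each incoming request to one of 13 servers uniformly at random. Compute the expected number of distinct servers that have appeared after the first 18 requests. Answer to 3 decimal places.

9.922

For each server, P(seen in 18 requests) = 1 - (12/13)^18 = 0.7633.
By linearity of expectation, E[distinct seen] = 13·(1 - (12/13)^18) = 9.9223.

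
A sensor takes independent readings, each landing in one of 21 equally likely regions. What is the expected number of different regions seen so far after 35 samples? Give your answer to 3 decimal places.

For each region, P(seen in 35 samples) = 1 - (20/21)^35 = 0.8187.
By linearity of expectation, E[distinct seen] = 21·(1 - (20/21)^35) = 17.1929.

17.193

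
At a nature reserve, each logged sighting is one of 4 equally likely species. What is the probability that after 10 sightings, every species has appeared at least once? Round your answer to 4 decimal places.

0.7806

Let A_i be the event that species i is missing after 10 sightings. By inclusion–exclusion on the A_i,
P(all seen) = Σ_{j=0}^{4} (-1)^j C(4,j)((4-j)/4)^10
= 1.00000 - 0.22525 + 0.00586 - 0.00000 + 0.00000
= 0.78060.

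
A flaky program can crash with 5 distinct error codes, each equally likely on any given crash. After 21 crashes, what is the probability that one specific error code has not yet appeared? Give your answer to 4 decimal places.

0.0092

On each crash the fixed error code fails to appear with probability 4/5.
P(still missing after 21) = (4/5)^21 = 0.00922.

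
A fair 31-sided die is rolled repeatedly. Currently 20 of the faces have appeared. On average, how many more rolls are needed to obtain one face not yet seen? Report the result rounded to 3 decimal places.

2.818

The number of rolls until the next new face is geometric with success probability 11/31, so its mean is 31/11.
E = 31/11 = 2.8182.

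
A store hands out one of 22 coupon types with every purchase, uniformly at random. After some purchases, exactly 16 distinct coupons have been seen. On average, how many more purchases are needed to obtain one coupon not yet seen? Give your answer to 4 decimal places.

The number of purchases until the next new coupon is geometric with success probability 6/22, so its mean is 22/6.
E = 22/6 = 3.66667.

3.6667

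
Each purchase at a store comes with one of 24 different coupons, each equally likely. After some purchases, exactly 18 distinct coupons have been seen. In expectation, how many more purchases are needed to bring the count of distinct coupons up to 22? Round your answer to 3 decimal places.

22.800

From k distinct to k+1 distinct takes on average 24/(24-k) purchases.
Sum over k = 18,...,21: E = 24/6 + 24/5 + 24/4 + 24/3 = 22.8000.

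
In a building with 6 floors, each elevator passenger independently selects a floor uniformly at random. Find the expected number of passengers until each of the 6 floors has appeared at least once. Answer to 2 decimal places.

Split into phases: going from k distinct to k+1 distinct takes on average 6/(6-k) passengers.
E[T] = 6/6 + 6/5 + 6/4 + 6/3 + 6/2 + 6/1 = 6·H_{6}.
H_{6} = 2.450, so E[T] = 14.700.

14.70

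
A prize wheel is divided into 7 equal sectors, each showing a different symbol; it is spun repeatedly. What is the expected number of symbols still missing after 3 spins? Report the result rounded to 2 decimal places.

For each symbol, P(unseen after 3) = (6/7)^3 = 0.630.
By linearity of expectation, E[unseen] = 7·(6/7)^3 = 4.408.

4.41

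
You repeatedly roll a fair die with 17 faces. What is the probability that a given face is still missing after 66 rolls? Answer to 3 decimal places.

On each roll the fixed face fails to appear with probability 16/17.
P(still missing after 66) = (16/17)^66 = 0.0183.

0.018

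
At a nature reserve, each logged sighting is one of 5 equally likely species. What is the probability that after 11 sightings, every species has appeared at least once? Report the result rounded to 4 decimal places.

By inclusion–exclusion over which species are missing,
P(all seen) = Σ_{j=0}^{5} (-1)^j C(5,j)((5-j)/5)^11
= 1.00000 - 0.42950 + 0.03628 - 0.00042 + 0.00000 - 0.00000
= 0.60636.

0.6064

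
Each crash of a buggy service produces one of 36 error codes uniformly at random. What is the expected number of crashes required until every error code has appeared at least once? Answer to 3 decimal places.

Split into phases: going from k distinct to k+1 distinct takes on average 36/(36-k) crashes.
E[T] = 36/36 + 36/35 + 36/34 + ... + 36/2 + 36/1 = 36·H_{36}.
H_{36} = 4.1746, so E[T] = 150.2841.

150.284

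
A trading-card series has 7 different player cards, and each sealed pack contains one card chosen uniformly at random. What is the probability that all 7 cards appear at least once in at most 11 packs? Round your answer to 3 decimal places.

Let A_i be the event that card i is missing after 11 packs. By inclusion–exclusion on the A_i,
P(all seen) = Σ_{j=0}^{7} (-1)^j C(7,j)((7-j)/7)^11
= 1.0000 - 1.2843 + 0.5186 - 0.0742 + 0.0031 - 0.0000 + 0.0000 - 0.0000
= 0.1631.

0.163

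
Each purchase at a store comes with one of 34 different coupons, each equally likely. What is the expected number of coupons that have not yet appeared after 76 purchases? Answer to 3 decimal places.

3.517

For each coupon, P(unseen after 76) = (33/34)^76 = 0.1034.
By linearity of expectation, E[unseen] = 34·(33/34)^76 = 3.5167.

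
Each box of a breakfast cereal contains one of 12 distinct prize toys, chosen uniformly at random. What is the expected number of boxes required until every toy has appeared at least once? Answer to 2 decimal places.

After k distinct toys have appeared, the next box gives a new one with probability (12-k)/12, so the expected wait for the (k+1)-th is 12/(12-k).
E[T] = 12/12 + 12/11 + 12/10 + ... + 12/2 + 12/1 = 12·H_{12}.
H_{12} = 3.103, so E[T] = 37.239.

37.24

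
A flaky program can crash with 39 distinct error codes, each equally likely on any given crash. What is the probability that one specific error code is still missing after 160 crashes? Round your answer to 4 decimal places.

Each crash misses the fixed error code with probability (39-1)/39 = 38/39, independently.
P(still missing after 160) = (38/39)^160 = 0.01567.

0.0157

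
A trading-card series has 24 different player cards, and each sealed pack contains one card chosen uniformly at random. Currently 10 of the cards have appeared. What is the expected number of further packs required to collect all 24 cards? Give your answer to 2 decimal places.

From k distinct to k+1 distinct takes on average 24/(24-k) packs.
Sum over k = 10,...,23: E = 24/14 + 24/13 + 24/12 + ... + 24/2 + 24/1 = 78.037.

78.04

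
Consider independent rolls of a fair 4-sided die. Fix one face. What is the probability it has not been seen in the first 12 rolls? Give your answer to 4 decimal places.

0.0317

On each roll the fixed face fails to appear with probability 3/4.
P(still missing after 12) = (3/4)^12 = 0.03168.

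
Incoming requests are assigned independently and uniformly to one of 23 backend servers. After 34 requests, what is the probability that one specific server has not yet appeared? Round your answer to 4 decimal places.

0.2206

Each request misses the fixed server with probability (23-1)/23 = 22/23, independently.
P(still missing after 34) = (22/23)^34 = 0.22061.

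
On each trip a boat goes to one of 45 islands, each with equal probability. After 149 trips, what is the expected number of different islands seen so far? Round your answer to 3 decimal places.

43.419

For each island, P(seen in 149 trips) = 1 - (44/45)^149 = 0.9649.
By linearity of expectation, E[distinct seen] = 45·(1 - (44/45)^149) = 43.4188.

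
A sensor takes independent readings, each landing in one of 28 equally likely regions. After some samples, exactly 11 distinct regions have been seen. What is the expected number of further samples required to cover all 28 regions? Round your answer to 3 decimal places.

96.307

With k distinct regions already seen, the next new one takes an expected 28/(28-k) samples.
Sum over k = 11,...,27: E = 28/17 + 28/16 + 28/15 + ... + 28/2 + 28/1 = 96.3075.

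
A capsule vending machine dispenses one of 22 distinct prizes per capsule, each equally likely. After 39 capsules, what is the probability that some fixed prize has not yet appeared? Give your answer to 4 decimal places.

0.1630

On each capsule the fixed prize fails to appear with probability 21/22.
P(still missing after 39) = (21/22)^39 = 0.16296.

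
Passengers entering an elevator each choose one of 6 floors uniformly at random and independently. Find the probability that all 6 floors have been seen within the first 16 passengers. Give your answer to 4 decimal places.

Let A_i be the event that floor i is missing after 16 passengers. By inclusion–exclusion on the A_i,
P(all seen) = Σ_{j=0}^{6} (-1)^j C(6,j)((6-j)/6)^16
= 1.00000 - 0.32453 + 0.02284 - 0.00031 + 0.00000 - 0.00000 + 0.00000
= 0.69800.

0.6980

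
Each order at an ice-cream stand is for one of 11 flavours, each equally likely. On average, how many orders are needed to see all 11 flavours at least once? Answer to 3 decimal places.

The wait to go from k to k+1 distinct flavours is geometric with mean 11/(11-k).
E[T] = 11/11 + 11/10 + 11/9 + ... + 11/2 + 11/1 = 11·H_{11}.
H_{11} = 3.0199, so E[T] = 33.2187.

33.219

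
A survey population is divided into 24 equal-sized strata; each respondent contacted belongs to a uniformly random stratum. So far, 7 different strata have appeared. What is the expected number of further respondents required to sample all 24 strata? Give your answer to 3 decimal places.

82.549

From k distinct to k+1 distinct takes on average 24/(24-k) respondents.
Sum over k = 7,...,23: E = 24/17 + 24/16 + 24/15 + ... + 24/2 + 24/1 = 82.5493.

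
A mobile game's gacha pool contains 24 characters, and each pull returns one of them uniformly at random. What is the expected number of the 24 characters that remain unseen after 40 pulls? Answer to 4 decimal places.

4.3740

For each character, P(unseen after 40) = (23/24)^40 = 0.18225.
By linearity of expectation, E[unseen] = 24·(23/24)^40 = 4.37396.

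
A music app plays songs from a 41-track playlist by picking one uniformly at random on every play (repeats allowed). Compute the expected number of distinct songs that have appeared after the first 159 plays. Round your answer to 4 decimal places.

40.1915

For each song, P(seen in 159 plays) = 1 - (40/41)^159 = 0.98028.
By linearity of expectation, E[distinct seen] = 41·(1 - (40/41)^159) = 40.19148.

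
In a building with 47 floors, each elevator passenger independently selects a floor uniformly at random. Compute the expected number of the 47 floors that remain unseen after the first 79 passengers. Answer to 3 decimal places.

8.595

For each floor, P(unseen after 79) = (46/47)^79 = 0.1829.
By linearity of expectation, E[unseen] = 47·(46/47)^79 = 8.5948.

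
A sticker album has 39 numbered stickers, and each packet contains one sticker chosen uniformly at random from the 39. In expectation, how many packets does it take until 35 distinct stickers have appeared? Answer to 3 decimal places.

Going from k to k+1 distinct takes a geometric number of packets with mean 39/(39-k).
Sum over k = 0,...,34: E = 39/39 + 39/38 + 39/37 + ... + 39/6 + 39/5 = 84.6382.

84.638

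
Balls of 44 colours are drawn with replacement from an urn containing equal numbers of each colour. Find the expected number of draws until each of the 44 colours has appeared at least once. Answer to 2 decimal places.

192.40

After k distinct colours have appeared, the next draw gives a new one with probability (44-k)/44, so the expected wait for the (k+1)-th is 44/(44-k).
E[T] = 44/44 + 44/43 + 44/42 + ... + 44/2 + 44/1 = 44·H_{44}.
H_{44} = 4.373, so E[T] = 192.400.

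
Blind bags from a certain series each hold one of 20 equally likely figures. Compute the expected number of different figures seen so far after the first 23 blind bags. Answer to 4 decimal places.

For each figure, P(seen in 23 blind bags) = 1 - (19/20)^23 = 0.69264.
By linearity of expectation, E[distinct seen] = 20·(1 - (19/20)^23) = 13.85286.

13.8529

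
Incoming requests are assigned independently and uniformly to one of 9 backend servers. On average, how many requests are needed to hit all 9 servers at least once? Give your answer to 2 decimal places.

Split into phases: going from k distinct to k+1 distinct takes on average 9/(9-k) requests.
E[T] = 9/9 + 9/8 + 9/7 + ... + 9/2 + 9/1 = 9·H_{9}.
H_{9} = 2.829, so E[T] = 25.461.

25.46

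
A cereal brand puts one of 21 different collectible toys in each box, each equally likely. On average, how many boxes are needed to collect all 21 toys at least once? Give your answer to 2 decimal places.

Split into phases: going from k distinct to k+1 distinct takes on average 21/(21-k) boxes.
E[T] = 21/21 + 21/20 + 21/19 + ... + 21/2 + 21/1 = 21·H_{21}.
H_{21} = 3.645, so E[T] = 76.553.

76.55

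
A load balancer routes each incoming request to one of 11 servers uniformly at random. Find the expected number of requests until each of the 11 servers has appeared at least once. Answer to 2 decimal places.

After k distinct servers have appeared, the next request gives a new one with probability (11-k)/11, so the expected wait for the (k+1)-th is 11/(11-k).
E[T] = 11/11 + 11/10 + 11/9 + ... + 11/2 + 11/1 = 11·H_{11}.
H_{11} = 3.020, so E[T] = 33.219.

33.22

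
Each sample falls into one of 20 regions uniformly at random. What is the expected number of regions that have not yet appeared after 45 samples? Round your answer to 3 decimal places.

For each region, P(unseen after 45) = (19/20)^45 = 0.0994.
By linearity of expectation, E[unseen] = 20·(19/20)^45 = 1.9888.

1.989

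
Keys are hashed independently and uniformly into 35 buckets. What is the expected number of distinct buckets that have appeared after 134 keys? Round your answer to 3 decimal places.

34.280

For each bucket, P(seen in 134 keys) = 1 - (34/35)^134 = 0.9794.
By linearity of expectation, E[distinct seen] = 35·(1 - (34/35)^134) = 34.2803.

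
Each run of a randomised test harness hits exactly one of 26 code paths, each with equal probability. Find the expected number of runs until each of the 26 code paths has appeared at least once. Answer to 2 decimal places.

100.21

After k distinct code paths have appeared, the next run gives a new one with probability (26-k)/26, so the expected wait for the (k+1)-th is 26/(26-k).
E[T] = 26/26 + 26/25 + 26/24 + ... + 26/2 + 26/1 = 26·H_{26}.
H_{26} = 3.854, so E[T] = 100.215.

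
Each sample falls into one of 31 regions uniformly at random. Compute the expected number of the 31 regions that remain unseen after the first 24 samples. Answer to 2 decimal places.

For each region, P(unseen after 24) = (30/31)^24 = 0.455.
By linearity of expectation, E[unseen] = 31·(30/31)^24 = 14.112.

14.11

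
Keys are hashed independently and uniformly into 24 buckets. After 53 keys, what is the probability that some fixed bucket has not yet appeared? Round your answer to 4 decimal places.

Each key misses the fixed bucket with probability (24-1)/24 = 23/24, independently.
P(still missing after 53) = (23/24)^53 = 0.10480.

0.1048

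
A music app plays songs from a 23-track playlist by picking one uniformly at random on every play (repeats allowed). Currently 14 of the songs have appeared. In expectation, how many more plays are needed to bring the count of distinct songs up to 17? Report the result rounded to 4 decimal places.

8.7163

With k distinct songs already seen, the next new one takes an expected 23/(23-k) plays.
Sum over k = 14,...,16: E = 23/9 + 23/8 + 23/7 = 8.71627.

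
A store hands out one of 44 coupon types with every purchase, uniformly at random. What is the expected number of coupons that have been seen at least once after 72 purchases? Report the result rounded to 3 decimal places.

For each coupon, P(seen in 72 purchases) = 1 - (43/44)^72 = 0.8090.
By linearity of expectation, E[distinct seen] = 44·(1 - (43/44)^72) = 35.5940.

35.594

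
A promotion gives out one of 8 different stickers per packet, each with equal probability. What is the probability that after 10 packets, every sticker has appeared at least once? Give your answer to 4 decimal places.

Let A_i be the event that sticker i is missing after 10 packets. By inclusion–exclusion on the A_i,
P(all seen) = Σ_{j=0}^{8} (-1)^j C(8,j)((8-j)/8)^10
= 1.00000 - 2.10460 + 1.57678 - 0.50932 + 0.06836 - 0.00308 + 0.00003 - 0.00000 + 0.00000
= 0.02816.

0.0282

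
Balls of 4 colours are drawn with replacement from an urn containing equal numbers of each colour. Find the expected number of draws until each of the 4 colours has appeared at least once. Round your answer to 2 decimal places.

8.33

After k distinct colours have appeared, the next draw gives a new one with probability (4-k)/4, so the expected wait for the (k+1)-th is 4/(4-k).
E[T] = 4/4 + 4/3 + 4/2 + 4/1 = 4·H_{4}.
H_{4} = 2.083, so E[T] = 8.333.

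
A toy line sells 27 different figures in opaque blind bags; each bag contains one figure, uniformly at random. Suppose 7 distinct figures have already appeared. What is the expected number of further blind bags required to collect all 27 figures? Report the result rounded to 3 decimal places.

The wait to go from k to k+1 distinct figures is geometric with mean 27/(27-k).
Sum over k = 7,...,26: E = 27/20 + 27/19 + 27/18 + ... + 27/2 + 27/1 = 97.1390.

97.139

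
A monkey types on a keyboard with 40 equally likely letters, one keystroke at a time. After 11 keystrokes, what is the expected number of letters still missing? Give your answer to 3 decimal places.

For each letter, P(unseen after 11) = (39/40)^11 = 0.7569.
By linearity of expectation, E[unseen] = 40·(39/40)^11 = 30.2769.

30.277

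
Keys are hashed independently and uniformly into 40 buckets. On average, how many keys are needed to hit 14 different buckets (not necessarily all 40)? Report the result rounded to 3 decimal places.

16.965

With k distinct buckets already seen, the next new one arrives after an expected 40/(40-k) keys.
Sum over k = 0,...,13: E = 40/40 + 40/39 + 40/38 + ... + 40/28 + 40/27 = 16.9649.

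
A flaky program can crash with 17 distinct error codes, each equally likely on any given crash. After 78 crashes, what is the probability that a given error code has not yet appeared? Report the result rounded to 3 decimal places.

Each crash misses the fixed error code with probability (17-1)/17 = 16/17, independently.
P(still missing after 78) = (16/17)^78 = 0.0088.

0.009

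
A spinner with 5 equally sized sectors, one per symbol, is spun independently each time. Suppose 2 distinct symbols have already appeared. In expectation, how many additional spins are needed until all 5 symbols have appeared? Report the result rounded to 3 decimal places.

With k distinct symbols already seen, the next new one takes an expected 5/(5-k) spins.
Sum over k = 2,...,4: E = 5/3 + 5/2 + 5/1 = 9.1667.

9.167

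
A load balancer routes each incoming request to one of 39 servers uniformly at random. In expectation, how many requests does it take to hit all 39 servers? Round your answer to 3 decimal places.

165.888

The wait to go from k to k+1 distinct servers is geometric with mean 39/(39-k).
E[T] = 39/39 + 39/38 + 39/37 + ... + 39/2 + 39/1 = 39·H_{39}.
H_{39} = 4.2535, so E[T] = 165.8882.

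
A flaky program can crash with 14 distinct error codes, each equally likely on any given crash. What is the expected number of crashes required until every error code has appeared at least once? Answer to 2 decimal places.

The wait to go from k to k+1 distinct error codes is geometric with mean 14/(14-k).
E[T] = 14/14 + 14/13 + 14/12 + ... + 14/2 + 14/1 = 14·H_{14}.
H_{14} = 3.252, so E[T] = 45.522.

45.52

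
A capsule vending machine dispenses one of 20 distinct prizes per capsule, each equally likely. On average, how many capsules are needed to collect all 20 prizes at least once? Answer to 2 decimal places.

71.95

After k distinct prizes have appeared, the next capsule gives a new one with probability (20-k)/20, so the expected wait for the (k+1)-th is 20/(20-k).
E[T] = 20/20 + 20/19 + 20/18 + ... + 20/2 + 20/1 = 20·H_{20}.
H_{20} = 3.598, so E[T] = 71.955.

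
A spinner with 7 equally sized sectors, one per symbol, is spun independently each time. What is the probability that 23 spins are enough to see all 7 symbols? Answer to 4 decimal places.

By inclusion–exclusion over which symbols are missing,
P(all seen) = Σ_{j=0}^{7} (-1)^j C(7,j)((7-j)/7)^23
= 1.00000 - 0.20199 + 0.00915 - 0.00009 + 0.00000 - 0.00000 + 0.00000 - 0.00000
= 0.80707.

0.8071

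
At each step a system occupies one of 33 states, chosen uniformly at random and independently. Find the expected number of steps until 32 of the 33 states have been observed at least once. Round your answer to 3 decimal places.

101.930

Going from k to k+1 distinct takes a geometric number of steps with mean 33/(33-k).
Sum over k = 0,...,31: E = 33/33 + 33/32 + 33/31 + ... + 33/3 + 33/2 = 101.9303.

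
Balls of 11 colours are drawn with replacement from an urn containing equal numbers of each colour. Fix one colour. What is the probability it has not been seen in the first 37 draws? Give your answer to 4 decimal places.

On each draw the fixed colour fails to appear with probability 10/11.
P(still missing after 37) = (10/11)^37 = 0.02941.

0.0294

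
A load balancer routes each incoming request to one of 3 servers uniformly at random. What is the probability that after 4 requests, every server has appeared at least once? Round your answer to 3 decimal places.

Let A_i be the event that server i is missing after 4 requests. By inclusion–exclusion on the A_i,
P(all seen) = Σ_{j=0}^{3} (-1)^j C(3,j)((3-j)/3)^4
= 1.0000 - 0.5926 + 0.0370 - 0.0000
= 0.4444.

0.444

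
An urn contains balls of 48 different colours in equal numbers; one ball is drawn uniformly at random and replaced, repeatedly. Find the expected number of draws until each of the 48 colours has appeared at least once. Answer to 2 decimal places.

After k distinct colours have appeared, the next draw gives a new one with probability (48-k)/48, so the expected wait for the (k+1)-th is 48/(48-k).
E[T] = 48/48 + 48/47 + 48/46 + ... + 48/2 + 48/1 = 48·H_{48}.
H_{48} = 4.459, so E[T] = 214.022.

214.02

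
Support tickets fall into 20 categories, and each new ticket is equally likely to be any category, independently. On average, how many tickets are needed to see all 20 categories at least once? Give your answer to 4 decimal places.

71.9548

After k distinct categories have appeared, the next ticket gives a new one with probability (20-k)/20, so the expected wait for the (k+1)-th is 20/(20-k).
E[T] = 20/20 + 20/19 + 20/18 + ... + 20/2 + 20/1 = 20·H_{20}.
H_{20} = 3.59774, so E[T] = 71.95479.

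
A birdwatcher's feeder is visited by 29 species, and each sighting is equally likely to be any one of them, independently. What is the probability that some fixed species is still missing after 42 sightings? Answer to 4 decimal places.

0.2290

Each sighting misses the fixed species with probability (29-1)/29 = 28/29, independently.
P(still missing after 42) = (28/29)^42 = 0.22905.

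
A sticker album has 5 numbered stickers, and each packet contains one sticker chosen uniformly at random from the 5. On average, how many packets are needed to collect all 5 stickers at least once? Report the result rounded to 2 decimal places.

11.42

Split into phases: going from k distinct to k+1 distinct takes on average 5/(5-k) packets.
E[T] = 5/5 + 5/4 + 5/3 + 5/2 + 5/1 = 5·H_{5}.
H_{5} = 2.283, so E[T] = 11.417.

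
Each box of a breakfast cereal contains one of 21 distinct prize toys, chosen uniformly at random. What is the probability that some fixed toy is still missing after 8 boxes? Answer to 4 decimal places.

0.6768

Each box misses the fixed toy with probability (21-1)/21 = 20/21, independently.
P(still missing after 8) = (20/21)^8 = 0.67684.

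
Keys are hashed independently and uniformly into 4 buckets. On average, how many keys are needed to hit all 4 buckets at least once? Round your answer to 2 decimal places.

The wait to go from k to k+1 distinct buckets is geometric with mean 4/(4-k).
E[T] = 4/4 + 4/3 + 4/2 + 4/1 = 4·H_{4}.
H_{4} = 2.083, so E[T] = 8.333.

8.33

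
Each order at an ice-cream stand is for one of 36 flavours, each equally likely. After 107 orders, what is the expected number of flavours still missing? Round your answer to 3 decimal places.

1.767

For each flavour, P(unseen after 107) = (35/36)^107 = 0.0491.
By linearity of expectation, E[unseen] = 36·(35/36)^107 = 1.7669.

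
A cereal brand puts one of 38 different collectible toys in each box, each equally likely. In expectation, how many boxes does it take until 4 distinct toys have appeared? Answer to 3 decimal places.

4.168

Going from k to k+1 distinct takes a geometric number of boxes with mean 38/(38-k).
Sum over k = 0,...,3: E = 38/38 + 38/37 + 38/36 + 38/35 = 4.1683.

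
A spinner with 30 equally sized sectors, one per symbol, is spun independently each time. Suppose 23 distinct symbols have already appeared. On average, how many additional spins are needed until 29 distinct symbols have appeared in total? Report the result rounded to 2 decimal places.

From k distinct to k+1 distinct takes on average 30/(30-k) spins.
Sum over k = 23,...,28: E = 30/7 + 30/6 + 30/5 + 30/4 + 30/3 + 30/2 = 47.786.

47.79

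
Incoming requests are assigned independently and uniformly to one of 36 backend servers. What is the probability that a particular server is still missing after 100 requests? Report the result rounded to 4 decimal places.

0.0598

On each request the fixed server fails to appear with probability 35/36.
P(still missing after 100) = (35/36)^100 = 0.05978.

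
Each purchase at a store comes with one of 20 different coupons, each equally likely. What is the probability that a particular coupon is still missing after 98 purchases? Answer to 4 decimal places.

0.0066

Each purchase misses the fixed coupon with probability (20-1)/20 = 19/20, independently.
P(still missing after 98) = (19/20)^98 = 0.00656.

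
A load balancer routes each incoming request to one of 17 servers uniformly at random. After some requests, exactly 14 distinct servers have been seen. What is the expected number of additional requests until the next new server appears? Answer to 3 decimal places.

The number of requests until the next new server is geometric with success probability 3/17, so its mean is 17/3.
E = 17/3 = 5.6667.

5.667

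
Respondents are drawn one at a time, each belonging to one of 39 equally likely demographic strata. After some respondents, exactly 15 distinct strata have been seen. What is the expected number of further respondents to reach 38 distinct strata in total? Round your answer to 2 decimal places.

108.26

With k distinct strata already seen, the next new one takes an expected 39/(39-k) respondents.
Sum over k = 15,...,37: E = 39/24 + 39/23 + 39/22 + ... + 39/3 + 39/2 = 108.262.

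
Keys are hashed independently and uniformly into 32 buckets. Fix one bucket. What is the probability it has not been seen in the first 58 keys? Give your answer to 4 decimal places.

Each key misses the fixed bucket with probability (32-1)/32 = 31/32, independently.
P(still missing after 58) = (31/32)^58 = 0.15859.

0.1586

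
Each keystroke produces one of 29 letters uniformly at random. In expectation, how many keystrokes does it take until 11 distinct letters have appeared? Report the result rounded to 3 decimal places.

13.530

Going from k to k+1 distinct takes a geometric number of keystrokes with mean 29/(29-k).
Sum over k = 0,...,10: E = 29/29 + 29/28 + 29/27 + ... + 29/20 + 29/19 = 13.5298.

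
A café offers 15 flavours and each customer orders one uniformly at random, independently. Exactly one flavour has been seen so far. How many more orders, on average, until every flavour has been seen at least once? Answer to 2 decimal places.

48.77

The wait to go from k to k+1 distinct flavours is geometric with mean 15/(15-k).
Sum over k = 1,...,14: E = 15/14 + 15/13 + 15/12 + ... + 15/2 + 15/1 = 48.773.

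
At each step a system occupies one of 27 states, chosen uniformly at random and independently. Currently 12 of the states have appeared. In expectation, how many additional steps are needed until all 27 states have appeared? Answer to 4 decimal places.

89.5922

With k distinct states already seen, the next new one takes an expected 27/(27-k) steps.
Sum over k = 12,...,26: E = 27/15 + 27/14 + 27/13 + ... + 27/2 + 27/1 = 89.59218.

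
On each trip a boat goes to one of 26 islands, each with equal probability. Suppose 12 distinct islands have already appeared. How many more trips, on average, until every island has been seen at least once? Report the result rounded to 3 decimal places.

84.541

The wait to go from k to k+1 distinct islands is geometric with mean 26/(26-k).
Sum over k = 12,...,25: E = 26/14 + 26/13 + 26/12 + ... + 26/2 + 26/1 = 84.5406.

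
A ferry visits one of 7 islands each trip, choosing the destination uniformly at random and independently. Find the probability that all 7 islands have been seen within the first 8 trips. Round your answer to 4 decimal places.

By inclusion–exclusion over which islands are missing,
P(all seen) = Σ_{j=0}^{7} (-1)^j C(7,j)((7-j)/7)^8
= 1.00000 - 2.03950 + 1.42297 - 0.39789 + 0.03983 - 0.00093 + 0.00000 - 0.00000
= 0.02448.

0.0245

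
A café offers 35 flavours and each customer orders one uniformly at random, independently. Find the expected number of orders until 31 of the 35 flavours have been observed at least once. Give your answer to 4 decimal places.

Going from k to k+1 distinct takes a geometric number of orders with mean 35/(35-k).
Sum over k = 0,...,30: E = 35/35 + 35/34 + 35/33 + ... + 35/6 + 35/5 = 72.22068.

72.2207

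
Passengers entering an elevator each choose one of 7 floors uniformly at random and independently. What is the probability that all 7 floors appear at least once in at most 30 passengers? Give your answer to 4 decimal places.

0.9322

By inclusion–exclusion over which floors are missing,
P(all seen) = Σ_{j=0}^{7} (-1)^j C(7,j)((7-j)/7)^30
= 1.00000 - 0.06866 + 0.00087 - 0.00000 + 0.00000 - 0.00000 + 0.00000 - 0.00000
= 0.93221.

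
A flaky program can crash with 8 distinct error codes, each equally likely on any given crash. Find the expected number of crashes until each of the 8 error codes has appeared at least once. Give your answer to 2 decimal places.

The wait to go from k to k+1 distinct error codes is geometric with mean 8/(8-k).
E[T] = 8/8 + 8/7 + 8/6 + ... + 8/2 + 8/1 = 8·H_{8}.
H_{8} = 2.718, so E[T] = 21.743.

21.74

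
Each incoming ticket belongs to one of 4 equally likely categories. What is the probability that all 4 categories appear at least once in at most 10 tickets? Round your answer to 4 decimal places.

0.7806

By inclusion–exclusion over which categories are missing,
P(all seen) = Σ_{j=0}^{4} (-1)^j C(4,j)((4-j)/4)^10
= 1.00000 - 0.22525 + 0.00586 - 0.00000 + 0.00000
= 0.78060.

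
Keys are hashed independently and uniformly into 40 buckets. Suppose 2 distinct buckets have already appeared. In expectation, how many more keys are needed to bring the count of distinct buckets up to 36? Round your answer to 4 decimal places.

85.7827

The wait to go from k to k+1 distinct buckets is geometric with mean 40/(40-k).
Sum over k = 2,...,35: E = 40/38 + 40/37 + 40/36 + ... + 40/6 + 40/5 = 85.78275.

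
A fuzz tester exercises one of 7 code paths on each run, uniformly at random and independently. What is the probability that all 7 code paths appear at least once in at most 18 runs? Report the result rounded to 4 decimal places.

0.6112

By inclusion–exclusion over which code paths are missing,
P(all seen) = Σ_{j=0}^{7} (-1)^j C(7,j)((7-j)/7)^18
= 1.00000 - 0.43657 + 0.04919 - 0.00148 + 0.00001 - 0.00000 + 0.00000 - 0.00000
= 0.61115.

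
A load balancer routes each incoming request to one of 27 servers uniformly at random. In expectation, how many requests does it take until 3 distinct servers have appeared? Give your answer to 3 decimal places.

3.118

With k distinct servers already seen, the next new one arrives after an expected 27/(27-k) requests.
Sum over k = 0,...,2: E = 27/27 + 27/26 + 27/25 = 3.1185.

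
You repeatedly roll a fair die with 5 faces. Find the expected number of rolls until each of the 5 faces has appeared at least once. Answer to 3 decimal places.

After k distinct faces have appeared, the next roll gives a new one with probability (5-k)/5, so the expected wait for the (k+1)-th is 5/(5-k).
E[T] = 5/5 + 5/4 + 5/3 + 5/2 + 5/1 = 5·H_{5}.
H_{5} = 2.2833, so E[T] = 11.4167.

11.417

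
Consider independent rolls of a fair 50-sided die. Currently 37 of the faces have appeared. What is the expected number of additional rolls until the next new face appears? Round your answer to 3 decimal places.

3.846

The number of rolls until the next new face is geometric with success probability 13/50, so its mean is 50/13.
E = 50/13 = 3.8462.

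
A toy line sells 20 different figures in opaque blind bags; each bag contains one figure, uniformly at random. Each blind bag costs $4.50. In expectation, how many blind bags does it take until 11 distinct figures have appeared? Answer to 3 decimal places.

15.375

Going from k to k+1 distinct takes a geometric number of blind bags with mean 20/(20-k).
Sum over k = 0,...,10: E = 20/20 + 20/19 + 20/18 + ... + 20/11 + 20/10 = 15.3754.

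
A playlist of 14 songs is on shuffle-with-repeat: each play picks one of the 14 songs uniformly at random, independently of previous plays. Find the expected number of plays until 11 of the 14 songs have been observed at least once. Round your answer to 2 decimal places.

19.86

Going from k to k+1 distinct takes a geometric number of plays with mean 14/(14-k).
Sum over k = 0,...,10: E = 14/14 + 14/13 + 14/12 + ... + 14/5 + 14/4 = 19.855.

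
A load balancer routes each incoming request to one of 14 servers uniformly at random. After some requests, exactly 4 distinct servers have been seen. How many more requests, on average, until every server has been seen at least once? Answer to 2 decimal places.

41.01

With k distinct servers already seen, the next new one takes an expected 14/(14-k) requests.
Sum over k = 4,...,13: E = 14/10 + 14/9 + 14/8 + ... + 14/2 + 14/1 = 41.006.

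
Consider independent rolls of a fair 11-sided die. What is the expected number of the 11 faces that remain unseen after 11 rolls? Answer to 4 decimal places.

For each face, P(unseen after 11) = (10/11)^11 = 0.35049.
By linearity of expectation, E[unseen] = 11·(10/11)^11 = 3.85543.

3.8554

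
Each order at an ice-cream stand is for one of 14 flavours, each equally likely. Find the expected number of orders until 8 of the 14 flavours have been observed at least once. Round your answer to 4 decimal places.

Going from k to k+1 distinct takes a geometric number of orders with mean 14/(14-k).
Sum over k = 0,...,7: E = 14/14 + 14/13 + 14/12 + ... + 14/8 + 14/7 = 11.22187.

11.2219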